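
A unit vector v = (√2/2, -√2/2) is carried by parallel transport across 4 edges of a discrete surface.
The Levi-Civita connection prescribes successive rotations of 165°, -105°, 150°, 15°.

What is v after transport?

Total rotation: 165° + (-105°) + 150° + 15° = 225° ≡ -135° (mod 360°). Final vector: (-1, 0)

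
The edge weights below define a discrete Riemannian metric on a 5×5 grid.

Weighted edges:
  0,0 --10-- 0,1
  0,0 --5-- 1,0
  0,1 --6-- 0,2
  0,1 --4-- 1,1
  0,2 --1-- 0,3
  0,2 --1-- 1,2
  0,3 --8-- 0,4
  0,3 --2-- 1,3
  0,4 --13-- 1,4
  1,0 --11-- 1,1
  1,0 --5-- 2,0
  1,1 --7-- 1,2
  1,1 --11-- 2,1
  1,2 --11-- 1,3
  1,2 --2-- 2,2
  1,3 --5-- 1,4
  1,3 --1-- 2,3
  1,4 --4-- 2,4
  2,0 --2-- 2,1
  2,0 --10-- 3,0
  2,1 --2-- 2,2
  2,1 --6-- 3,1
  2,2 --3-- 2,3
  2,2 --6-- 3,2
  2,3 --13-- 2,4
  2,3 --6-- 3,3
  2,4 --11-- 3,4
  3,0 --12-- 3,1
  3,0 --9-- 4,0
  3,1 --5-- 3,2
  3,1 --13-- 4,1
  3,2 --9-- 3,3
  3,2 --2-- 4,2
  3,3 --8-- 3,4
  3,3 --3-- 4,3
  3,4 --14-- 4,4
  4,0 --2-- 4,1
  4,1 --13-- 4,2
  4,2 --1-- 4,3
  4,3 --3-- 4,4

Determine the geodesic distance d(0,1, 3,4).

Shortest path: 0,1 → 0,2 → 0,3 → 1,3 → 2,3 → 3,3 → 3,4, total weight = 24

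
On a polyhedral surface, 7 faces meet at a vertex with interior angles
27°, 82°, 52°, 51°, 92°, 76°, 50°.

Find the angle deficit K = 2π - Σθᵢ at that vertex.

Sum of angles = 430°. K = 360° - 430° = -70° = -7π/18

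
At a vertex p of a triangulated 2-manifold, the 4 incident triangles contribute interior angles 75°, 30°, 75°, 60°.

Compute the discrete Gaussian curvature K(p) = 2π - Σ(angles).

Sum of angles = 240°. K = 360° - 240° = 120°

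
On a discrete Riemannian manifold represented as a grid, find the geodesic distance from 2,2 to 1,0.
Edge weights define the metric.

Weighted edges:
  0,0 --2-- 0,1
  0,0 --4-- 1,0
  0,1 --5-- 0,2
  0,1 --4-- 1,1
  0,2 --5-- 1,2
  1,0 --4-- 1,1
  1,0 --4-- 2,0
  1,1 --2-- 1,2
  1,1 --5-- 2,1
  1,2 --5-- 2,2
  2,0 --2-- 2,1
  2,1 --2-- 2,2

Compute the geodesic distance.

Shortest path: 2,2 → 2,1 → 2,0 → 1,0, total weight = 8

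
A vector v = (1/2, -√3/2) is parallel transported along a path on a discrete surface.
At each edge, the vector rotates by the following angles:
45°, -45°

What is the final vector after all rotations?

Total rotation: 45° + (-45°) = 0°. Final vector: (0.5000, -0.8660)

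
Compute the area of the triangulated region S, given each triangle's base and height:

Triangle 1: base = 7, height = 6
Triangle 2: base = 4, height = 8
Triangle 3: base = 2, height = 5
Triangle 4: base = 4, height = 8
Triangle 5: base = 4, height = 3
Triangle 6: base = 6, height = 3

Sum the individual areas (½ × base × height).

(1/2)×7×6 + (1/2)×4×8 + (1/2)×2×5 + (1/2)×4×8 + (1/2)×4×3 + (1/2)×6×3 = 73.0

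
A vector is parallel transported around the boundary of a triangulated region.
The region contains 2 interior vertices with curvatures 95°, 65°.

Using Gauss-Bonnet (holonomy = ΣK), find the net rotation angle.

Holonomy = total enclosed curvature = 95° + 65° = 160°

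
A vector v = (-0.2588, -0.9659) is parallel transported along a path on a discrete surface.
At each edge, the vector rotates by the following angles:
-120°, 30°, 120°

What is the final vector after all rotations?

Total rotation: (-120°) + 30° + 120° = 30°. Final vector: (0.2588, -0.9659)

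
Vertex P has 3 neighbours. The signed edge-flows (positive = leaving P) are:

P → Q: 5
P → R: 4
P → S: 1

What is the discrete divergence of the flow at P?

Divergence = sum of outgoing flows = 5 + 4 + 1 = 10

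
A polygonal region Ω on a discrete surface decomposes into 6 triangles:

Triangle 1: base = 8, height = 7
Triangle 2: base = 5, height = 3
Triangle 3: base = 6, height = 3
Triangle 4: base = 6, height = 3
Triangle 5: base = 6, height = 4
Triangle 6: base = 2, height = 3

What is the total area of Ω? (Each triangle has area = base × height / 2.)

(1/2)×8×7 + (1/2)×5×3 + (1/2)×6×3 + (1/2)×6×3 + (1/2)×6×4 + (1/2)×2×3 = 68.5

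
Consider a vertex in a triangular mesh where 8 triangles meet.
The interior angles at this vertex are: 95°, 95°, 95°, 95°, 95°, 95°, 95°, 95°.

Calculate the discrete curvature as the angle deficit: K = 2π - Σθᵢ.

Sum of angles = 760°. K = 360° - 760° = -400° = -20π/9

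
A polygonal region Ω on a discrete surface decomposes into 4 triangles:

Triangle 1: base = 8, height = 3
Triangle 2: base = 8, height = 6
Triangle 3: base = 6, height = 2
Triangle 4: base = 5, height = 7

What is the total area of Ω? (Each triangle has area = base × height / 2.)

(1/2)×8×3 + (1/2)×8×6 + (1/2)×6×2 + (1/2)×5×7 = 59.5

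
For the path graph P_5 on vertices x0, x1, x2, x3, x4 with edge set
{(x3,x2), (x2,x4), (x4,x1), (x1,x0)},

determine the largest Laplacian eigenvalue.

The path graph P_n has Laplacian eigenvalues λ_k = 2 − 2cos(kπ/n), k = 0, 1, …, n−1. Here n = 5:
k=0: 2 − 2cos(0) = 0.0; k=1: 2 − 2cos(π/5) = 0.382; k=2: 2 − 2cos(2π/5) = 1.382; k=3: 2 − 2cos(3π/5) = 2.618; k=4: 2 − 2cos(4π/5) = 3.618.
Laplacian eigenvalues: [0.0, 0.382, 1.382, 2.618, 3.618]. Largest eigenvalue (spectral radius) = 3.618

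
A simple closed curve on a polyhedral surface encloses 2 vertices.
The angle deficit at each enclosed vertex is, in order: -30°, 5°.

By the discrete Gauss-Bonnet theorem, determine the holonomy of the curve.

Holonomy = total enclosed curvature = (-30°) + 5° = -25°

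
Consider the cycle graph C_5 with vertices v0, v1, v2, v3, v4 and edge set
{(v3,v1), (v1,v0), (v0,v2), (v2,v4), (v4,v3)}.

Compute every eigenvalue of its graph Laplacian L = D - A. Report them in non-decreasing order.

The cycle graph C_n has Laplacian eigenvalues λ_k = 2 − 2cos(2πk/n), k = 0, 1, …, n−1. Here n = 5:
k=0: 2 − 2cos(0) = 0.0; k=1: 2 − 2cos(2π/5) = 1.382; k=2: 2 − 2cos(4π/5) = 3.618; k=3: 2 − 2cos(6π/5) = 3.618; k=4: 2 − 2cos(8π/5) = 1.382.
Laplacian eigenvalues (increasing order): [0.0, 1.382, 1.382, 3.618, 3.618]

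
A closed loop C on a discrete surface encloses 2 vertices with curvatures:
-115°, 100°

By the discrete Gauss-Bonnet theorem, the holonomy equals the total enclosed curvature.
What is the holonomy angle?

Holonomy = total enclosed curvature = (-115°) + 100° = -15°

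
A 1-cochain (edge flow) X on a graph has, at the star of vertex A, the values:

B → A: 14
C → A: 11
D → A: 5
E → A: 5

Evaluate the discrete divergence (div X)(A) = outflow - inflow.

Divergence = sum of outgoing flows = (-14) + (-11) + (-5) + (-5) = -35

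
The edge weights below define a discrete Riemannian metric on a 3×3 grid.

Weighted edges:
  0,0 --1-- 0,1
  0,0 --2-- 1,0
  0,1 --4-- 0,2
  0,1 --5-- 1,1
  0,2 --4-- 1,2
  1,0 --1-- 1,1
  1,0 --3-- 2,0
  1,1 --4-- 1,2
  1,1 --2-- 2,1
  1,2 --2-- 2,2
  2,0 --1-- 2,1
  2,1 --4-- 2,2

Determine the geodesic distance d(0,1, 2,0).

Shortest path: 0,1 → 0,0 → 1,0 → 2,0, total weight = 6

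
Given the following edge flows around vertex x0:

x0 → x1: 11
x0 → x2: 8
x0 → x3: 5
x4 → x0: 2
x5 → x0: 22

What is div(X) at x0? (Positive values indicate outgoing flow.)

Divergence = sum of outgoing flows = 11 + 8 + 5 + (-2) + (-22) = 0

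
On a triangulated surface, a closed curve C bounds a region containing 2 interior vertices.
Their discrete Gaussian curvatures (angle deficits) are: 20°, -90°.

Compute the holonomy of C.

Holonomy = total enclosed curvature = 20° + (-90°) = -70°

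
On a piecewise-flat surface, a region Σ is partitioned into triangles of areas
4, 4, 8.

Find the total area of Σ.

4 + 4 + 8 = 16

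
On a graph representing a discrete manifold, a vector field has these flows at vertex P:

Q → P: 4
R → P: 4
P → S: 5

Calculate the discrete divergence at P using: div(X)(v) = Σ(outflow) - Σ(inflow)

Divergence = sum of outgoing flows = (-4) + (-4) + 5 = -3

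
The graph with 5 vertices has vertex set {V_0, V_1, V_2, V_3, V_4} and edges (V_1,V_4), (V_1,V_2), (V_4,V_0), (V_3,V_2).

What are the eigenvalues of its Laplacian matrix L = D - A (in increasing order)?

Degrees: deg(V_0) = 1, deg(V_1) = 2, deg(V_2) = 2, deg(V_3) = 1, deg(V_4) = 2.
L = D − A with rows/columns ordered (V_0, V_1, V_2, V_3, V_4):
  [ 1,  0,  0,  0, -1]
  [ 0,  2, -1,  0, -1]
  [ 0, -1,  2, -1,  0]
  [ 0,  0, -1,  1,  0]
  [-1, -1,  0,  0,  2]
Characteristic polynomial: det(λI − L) = λ(λ² − 3λ + 1)(λ² − 5λ + 5).
Roots: λ = 0; (λ² − 3λ + 1) = 0 ⇒ λ = (3 ± √5)/2 ≈ 0.382, 2.618; (λ² − 5λ + 5) = 0 ⇒ λ = (5 ± √5)/2 ≈ 1.382, 3.618.
(Check: the roots sum (with multiplicity) to 8, matching trace L = Σdeg = 2·4 = 8.)
Laplacian eigenvalues (increasing order): [0.0, 0.382, 1.382, 2.618, 3.618]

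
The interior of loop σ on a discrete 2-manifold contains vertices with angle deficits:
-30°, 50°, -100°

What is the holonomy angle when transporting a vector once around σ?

Holonomy = total enclosed curvature = (-30°) + 50° + (-100°) = -80°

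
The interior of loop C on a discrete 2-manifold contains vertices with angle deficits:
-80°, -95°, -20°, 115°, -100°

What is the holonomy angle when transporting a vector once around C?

Holonomy = total enclosed curvature = (-80°) + (-95°) + (-20°) + 115° + (-100°) = -180°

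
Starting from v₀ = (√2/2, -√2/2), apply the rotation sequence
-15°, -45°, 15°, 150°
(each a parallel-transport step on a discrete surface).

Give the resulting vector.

Total rotation: (-15°) + (-45°) + 15° + 150° = 105°. Final vector: (0.5000, 0.8660)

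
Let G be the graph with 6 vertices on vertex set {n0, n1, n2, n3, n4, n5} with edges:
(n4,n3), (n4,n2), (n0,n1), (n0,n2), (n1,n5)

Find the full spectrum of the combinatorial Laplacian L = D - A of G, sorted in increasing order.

Degrees: deg(n0) = 2, deg(n1) = 2, deg(n2) = 2, deg(n3) = 1, deg(n4) = 2, deg(n5) = 1.
L = D − A with rows/columns ordered (n0, n1, n2, n3, n4, n5):
  [ 2, -1, -1,  0,  0,  0]
  [-1,  2,  0,  0,  0, -1]
  [-1,  0,  2,  0, -1,  0]
  [ 0,  0,  0,  1, -1,  0]
  [ 0,  0, -1, -1,  2,  0]
  [ 0, -1,  0,  0,  0,  1]
Characteristic polynomial: det(λI − L) = λ(λ² − 4λ + 1)(λ − 1)(λ − 2)(λ − 3).
Roots: λ = 0; (λ² − 4λ + 1) = 0 ⇒ λ = 2 ± √3 ≈ 0.2679, 3.7321; (λ − 1) = 0 ⇒ λ = 1; (λ − 2) = 0 ⇒ λ = 2; (λ − 3) = 0 ⇒ λ = 3.
(Check: the roots sum (with multiplicity) to 10, matching trace L = Σdeg = 2·5 = 10.)
Laplacian eigenvalues (increasing order): [0.0, 0.2679, 1.0, 2.0, 3.0, 3.7321]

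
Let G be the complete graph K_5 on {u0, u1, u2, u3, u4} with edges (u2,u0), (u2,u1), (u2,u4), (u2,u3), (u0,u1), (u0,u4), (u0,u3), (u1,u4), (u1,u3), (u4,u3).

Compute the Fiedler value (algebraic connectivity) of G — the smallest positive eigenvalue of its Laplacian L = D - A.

For the complete graph K_n, L = nI − J (J = all-ones matrix). J has eigenvalues n (once, eigenvector 𝟙) and 0 (multiplicity n−1), so L has eigenvalues 0 (once) and n (multiplicity n−1). Here n = 5: eigenvalue 0 once and 5 with multiplicity 4.
Laplacian eigenvalues: [0.0, 5.0, 5.0, 5.0, 5.0]. Algebraic connectivity (smallest non-zero eigenvalue) = 5.0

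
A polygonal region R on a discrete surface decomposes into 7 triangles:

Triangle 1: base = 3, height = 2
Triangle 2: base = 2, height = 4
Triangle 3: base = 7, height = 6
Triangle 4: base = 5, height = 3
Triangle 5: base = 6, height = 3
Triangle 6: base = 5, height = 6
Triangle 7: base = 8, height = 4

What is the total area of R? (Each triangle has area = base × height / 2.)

(1/2)×3×2 + (1/2)×2×4 + (1/2)×7×6 + (1/2)×5×3 + (1/2)×6×3 + (1/2)×5×6 + (1/2)×8×4 = 75.5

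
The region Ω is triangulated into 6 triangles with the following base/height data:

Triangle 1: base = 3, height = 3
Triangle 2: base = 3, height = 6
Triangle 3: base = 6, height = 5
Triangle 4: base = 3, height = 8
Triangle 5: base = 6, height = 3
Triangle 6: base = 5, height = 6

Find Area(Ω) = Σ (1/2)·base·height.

(1/2)×3×3 + (1/2)×3×6 + (1/2)×6×5 + (1/2)×3×8 + (1/2)×6×3 + (1/2)×5×6 = 64.5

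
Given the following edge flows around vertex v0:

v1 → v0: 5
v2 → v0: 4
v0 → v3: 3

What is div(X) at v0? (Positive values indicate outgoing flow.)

Divergence = sum of outgoing flows = (-5) + (-4) + 3 = -6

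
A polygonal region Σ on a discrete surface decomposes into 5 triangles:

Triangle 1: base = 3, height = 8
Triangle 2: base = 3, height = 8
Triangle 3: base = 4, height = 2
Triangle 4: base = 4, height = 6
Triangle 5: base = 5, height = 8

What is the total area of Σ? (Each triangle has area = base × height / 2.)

(1/2)×3×8 + (1/2)×3×8 + (1/2)×4×2 + (1/2)×4×6 + (1/2)×5×8 = 60.0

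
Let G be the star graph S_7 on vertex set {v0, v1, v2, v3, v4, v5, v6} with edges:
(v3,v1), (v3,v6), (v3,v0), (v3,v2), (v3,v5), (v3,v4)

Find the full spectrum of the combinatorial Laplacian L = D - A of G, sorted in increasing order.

The star S_7 is the complete bipartite graph K_{1,6} (one hub of degree 6, 6 leaves of degree 1). The Laplacian spectrum of K_{p,q} is 0, p (multiplicity q−1), q (multiplicity p−1), p+q. With p = 1, q = 6: 0 once, 1 with multiplicity 5, and 7 once. (Check: trace L = sum of degrees = 12 = 5·1 + 7.)
Laplacian eigenvalues (increasing order): [0.0, 1.0, 1.0, 1.0, 1.0, 1.0, 7.0]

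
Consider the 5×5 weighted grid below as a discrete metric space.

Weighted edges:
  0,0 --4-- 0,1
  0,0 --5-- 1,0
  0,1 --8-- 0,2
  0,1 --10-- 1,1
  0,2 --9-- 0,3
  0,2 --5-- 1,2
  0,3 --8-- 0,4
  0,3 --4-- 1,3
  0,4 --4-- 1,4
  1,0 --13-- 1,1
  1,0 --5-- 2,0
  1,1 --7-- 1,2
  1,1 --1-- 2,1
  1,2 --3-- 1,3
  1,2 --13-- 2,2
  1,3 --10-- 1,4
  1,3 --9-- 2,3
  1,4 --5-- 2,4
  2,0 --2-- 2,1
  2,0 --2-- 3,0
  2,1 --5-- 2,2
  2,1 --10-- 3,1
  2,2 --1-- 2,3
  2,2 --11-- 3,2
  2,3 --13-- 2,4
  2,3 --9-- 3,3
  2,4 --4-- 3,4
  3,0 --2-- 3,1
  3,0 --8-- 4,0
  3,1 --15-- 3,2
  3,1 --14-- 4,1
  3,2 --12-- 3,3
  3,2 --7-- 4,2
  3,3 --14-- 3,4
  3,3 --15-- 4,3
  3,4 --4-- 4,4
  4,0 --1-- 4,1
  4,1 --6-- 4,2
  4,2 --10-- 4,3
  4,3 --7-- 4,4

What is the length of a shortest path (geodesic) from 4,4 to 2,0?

Shortest path: 4,4 → 3,4 → 2,4 → 2,3 → 2,2 → 2,1 → 2,0, total weight = 29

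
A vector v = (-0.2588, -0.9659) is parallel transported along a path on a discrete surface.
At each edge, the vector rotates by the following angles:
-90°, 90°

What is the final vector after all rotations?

Total rotation: (-90°) + 90° = 0°. Final vector: (-0.2588, -0.9659)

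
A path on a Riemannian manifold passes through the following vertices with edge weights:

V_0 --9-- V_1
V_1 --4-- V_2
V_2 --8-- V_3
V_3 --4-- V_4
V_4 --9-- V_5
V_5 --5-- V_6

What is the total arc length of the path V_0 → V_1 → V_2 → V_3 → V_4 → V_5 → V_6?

Arc length = 9 + 4 + 8 + 4 + 9 + 5 = 39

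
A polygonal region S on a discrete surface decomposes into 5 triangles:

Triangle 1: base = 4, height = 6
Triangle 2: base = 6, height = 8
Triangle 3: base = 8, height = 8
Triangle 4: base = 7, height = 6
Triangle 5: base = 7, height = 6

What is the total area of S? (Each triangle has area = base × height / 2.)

(1/2)×4×6 + (1/2)×6×8 + (1/2)×8×8 + (1/2)×7×6 + (1/2)×7×6 = 110.0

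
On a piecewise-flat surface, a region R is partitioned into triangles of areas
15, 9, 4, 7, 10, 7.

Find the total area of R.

15 + 9 + 4 + 7 + 10 + 7 = 52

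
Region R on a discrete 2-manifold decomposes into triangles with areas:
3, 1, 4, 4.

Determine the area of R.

3 + 1 + 4 + 4 = 12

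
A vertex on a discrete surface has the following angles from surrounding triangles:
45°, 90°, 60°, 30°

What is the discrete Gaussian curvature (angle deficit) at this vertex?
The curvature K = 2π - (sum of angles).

Sum of angles = 225°. K = 360° - 225° = 135° = 3π/4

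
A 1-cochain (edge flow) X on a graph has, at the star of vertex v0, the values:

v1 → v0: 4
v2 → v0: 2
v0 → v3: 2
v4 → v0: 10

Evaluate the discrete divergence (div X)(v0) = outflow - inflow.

Divergence = sum of outgoing flows = (-4) + (-2) + 2 + (-10) = -14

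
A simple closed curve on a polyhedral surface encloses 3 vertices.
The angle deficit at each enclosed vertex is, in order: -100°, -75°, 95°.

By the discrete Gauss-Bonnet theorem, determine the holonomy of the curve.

Holonomy = total enclosed curvature = (-100°) + (-75°) + 95° = -80°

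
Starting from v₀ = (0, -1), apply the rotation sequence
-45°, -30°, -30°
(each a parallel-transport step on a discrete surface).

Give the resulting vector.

Total rotation: (-45°) + (-30°) + (-30°) = -105°. Final vector: (-0.9659, 0.2588)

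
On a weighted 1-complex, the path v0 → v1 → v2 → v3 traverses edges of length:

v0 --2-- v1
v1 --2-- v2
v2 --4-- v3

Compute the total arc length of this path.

Arc length = 2 + 2 + 4 = 8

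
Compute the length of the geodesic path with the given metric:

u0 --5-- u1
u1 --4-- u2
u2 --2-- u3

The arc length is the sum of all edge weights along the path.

Arc length = 5 + 4 + 2 = 11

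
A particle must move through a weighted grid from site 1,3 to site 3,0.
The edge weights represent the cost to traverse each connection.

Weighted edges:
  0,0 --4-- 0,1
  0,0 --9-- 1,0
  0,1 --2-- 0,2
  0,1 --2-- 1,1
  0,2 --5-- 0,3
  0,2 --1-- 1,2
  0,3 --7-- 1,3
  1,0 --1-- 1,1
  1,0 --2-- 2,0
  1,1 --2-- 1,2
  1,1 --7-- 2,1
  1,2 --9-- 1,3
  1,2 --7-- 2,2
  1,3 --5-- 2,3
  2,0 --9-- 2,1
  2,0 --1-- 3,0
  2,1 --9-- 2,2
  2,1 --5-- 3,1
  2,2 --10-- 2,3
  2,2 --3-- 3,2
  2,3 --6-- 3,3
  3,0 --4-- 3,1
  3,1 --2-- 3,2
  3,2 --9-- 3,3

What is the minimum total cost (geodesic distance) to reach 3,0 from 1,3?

Shortest path: 1,3 → 1,2 → 1,1 → 1,0 → 2,0 → 3,0, total weight = 15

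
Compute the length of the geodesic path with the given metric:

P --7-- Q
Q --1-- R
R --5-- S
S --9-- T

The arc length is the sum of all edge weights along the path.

Arc length = 7 + 1 + 5 + 9 = 22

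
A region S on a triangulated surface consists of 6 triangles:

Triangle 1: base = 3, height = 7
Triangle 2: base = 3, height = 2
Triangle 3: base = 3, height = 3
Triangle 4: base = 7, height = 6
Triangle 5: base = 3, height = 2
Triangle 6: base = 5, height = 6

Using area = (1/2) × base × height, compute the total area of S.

(1/2)×3×7 + (1/2)×3×2 + (1/2)×3×3 + (1/2)×7×6 + (1/2)×3×2 + (1/2)×5×6 = 57.0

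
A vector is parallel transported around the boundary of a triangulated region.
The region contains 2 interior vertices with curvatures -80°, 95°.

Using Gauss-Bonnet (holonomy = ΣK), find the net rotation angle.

Holonomy = total enclosed curvature = (-80°) + 95° = 15°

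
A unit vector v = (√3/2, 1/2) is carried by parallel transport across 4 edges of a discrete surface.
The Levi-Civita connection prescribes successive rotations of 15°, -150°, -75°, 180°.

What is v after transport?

Total rotation: 15° + (-150°) + (-75°) + 180° = -30°. Final vector: (1, 0)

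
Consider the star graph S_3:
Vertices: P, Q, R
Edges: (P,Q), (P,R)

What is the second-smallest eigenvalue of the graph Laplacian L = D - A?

The star S_3 is the complete bipartite graph K_{1,2} (one hub of degree 2, 2 leaves of degree 1). The Laplacian spectrum of K_{p,q} is 0, p (multiplicity q−1), q (multiplicity p−1), p+q. With p = 1, q = 2: 0 once, 1 with multiplicity 1, and 3 once. (Check: trace L = sum of degrees = 4 = 1·1 + 3.)
Laplacian eigenvalues: [0.0, 1.0, 3.0]. Algebraic connectivity (smallest non-zero eigenvalue) = 1.0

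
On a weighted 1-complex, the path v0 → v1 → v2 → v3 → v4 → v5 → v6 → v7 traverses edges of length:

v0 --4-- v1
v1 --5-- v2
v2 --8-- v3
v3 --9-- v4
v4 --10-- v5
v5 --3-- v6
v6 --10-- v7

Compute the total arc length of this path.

Arc length = 4 + 5 + 8 + 9 + 10 + 3 + 10 = 49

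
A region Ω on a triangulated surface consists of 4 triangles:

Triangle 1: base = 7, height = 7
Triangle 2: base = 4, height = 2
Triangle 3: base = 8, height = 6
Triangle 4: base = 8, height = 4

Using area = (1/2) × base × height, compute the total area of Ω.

(1/2)×7×7 + (1/2)×4×2 + (1/2)×8×6 + (1/2)×8×4 = 68.5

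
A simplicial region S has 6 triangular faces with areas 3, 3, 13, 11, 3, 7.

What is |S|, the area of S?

3 + 3 + 13 + 11 + 3 + 7 = 40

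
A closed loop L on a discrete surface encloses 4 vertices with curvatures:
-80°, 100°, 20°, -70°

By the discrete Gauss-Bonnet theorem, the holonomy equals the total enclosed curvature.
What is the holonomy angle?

Holonomy = total enclosed curvature = (-80°) + 100° + 20° + (-70°) = -30°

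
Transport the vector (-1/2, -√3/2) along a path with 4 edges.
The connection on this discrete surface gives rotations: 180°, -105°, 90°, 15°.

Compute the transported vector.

Total rotation: 180° + (-105°) + 90° + 15° = 180°. Final vector: (0.5000, 0.8660)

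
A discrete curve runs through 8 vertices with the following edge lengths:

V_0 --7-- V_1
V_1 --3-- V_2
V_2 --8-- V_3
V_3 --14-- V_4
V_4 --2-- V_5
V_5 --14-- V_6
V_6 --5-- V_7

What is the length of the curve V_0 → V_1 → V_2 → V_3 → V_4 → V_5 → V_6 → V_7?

Arc length = 7 + 3 + 8 + 14 + 2 + 14 + 5 = 53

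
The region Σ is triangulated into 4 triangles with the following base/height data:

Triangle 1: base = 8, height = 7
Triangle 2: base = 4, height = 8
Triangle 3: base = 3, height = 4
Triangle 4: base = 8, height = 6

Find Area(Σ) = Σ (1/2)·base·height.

(1/2)×8×7 + (1/2)×4×8 + (1/2)×3×4 + (1/2)×8×6 = 74.0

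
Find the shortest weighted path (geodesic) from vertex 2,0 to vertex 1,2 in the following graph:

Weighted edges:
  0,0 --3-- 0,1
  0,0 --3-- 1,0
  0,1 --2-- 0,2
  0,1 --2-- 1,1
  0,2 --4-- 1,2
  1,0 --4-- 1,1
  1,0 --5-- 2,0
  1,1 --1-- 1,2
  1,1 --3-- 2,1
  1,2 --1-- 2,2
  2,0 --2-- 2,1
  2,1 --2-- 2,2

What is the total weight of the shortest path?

Shortest path: 2,0 → 2,1 → 2,2 → 1,2, total weight = 5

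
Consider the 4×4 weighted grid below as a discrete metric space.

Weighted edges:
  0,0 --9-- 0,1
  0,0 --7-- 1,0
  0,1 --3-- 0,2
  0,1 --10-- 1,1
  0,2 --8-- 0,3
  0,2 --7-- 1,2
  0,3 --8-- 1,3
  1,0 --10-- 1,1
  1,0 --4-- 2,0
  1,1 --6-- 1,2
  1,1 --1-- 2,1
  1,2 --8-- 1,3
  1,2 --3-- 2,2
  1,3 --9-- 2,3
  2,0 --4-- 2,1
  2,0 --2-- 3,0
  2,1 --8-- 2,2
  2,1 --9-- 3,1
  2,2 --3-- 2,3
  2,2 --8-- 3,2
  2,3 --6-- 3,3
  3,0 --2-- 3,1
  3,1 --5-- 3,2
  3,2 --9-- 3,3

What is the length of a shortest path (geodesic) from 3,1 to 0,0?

Shortest path: 3,1 → 3,0 → 2,0 → 1,0 → 0,0, total weight = 15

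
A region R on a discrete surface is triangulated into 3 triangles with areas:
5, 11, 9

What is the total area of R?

5 + 11 + 9 = 25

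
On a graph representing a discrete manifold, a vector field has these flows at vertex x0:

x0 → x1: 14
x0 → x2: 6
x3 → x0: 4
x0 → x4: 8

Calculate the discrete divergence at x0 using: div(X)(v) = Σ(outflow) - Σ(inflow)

Divergence = sum of outgoing flows = 14 + 6 + (-4) + 8 = 24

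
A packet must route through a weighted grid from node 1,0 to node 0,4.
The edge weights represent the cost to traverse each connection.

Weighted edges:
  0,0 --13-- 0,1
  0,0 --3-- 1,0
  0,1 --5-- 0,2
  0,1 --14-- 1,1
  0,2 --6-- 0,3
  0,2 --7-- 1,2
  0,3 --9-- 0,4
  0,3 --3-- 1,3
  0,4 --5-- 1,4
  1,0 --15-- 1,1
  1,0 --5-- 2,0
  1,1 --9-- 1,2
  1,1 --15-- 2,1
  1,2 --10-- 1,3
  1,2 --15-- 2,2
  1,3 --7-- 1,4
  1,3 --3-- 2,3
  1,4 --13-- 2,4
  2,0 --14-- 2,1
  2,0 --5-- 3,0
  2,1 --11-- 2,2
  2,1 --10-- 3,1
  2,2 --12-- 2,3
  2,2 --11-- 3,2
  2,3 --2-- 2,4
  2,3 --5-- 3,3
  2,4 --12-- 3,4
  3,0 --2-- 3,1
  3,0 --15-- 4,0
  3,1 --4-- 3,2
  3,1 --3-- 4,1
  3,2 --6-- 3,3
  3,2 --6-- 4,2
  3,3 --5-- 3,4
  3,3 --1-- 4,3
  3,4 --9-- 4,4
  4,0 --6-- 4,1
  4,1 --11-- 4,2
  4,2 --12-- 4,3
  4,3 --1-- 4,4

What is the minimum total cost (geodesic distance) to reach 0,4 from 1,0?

Shortest path: 1,0 → 0,0 → 0,1 → 0,2 → 0,3 → 0,4, total weight = 36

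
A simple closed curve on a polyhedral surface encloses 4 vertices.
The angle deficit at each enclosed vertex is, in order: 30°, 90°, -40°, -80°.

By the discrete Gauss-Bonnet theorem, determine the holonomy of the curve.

Holonomy = total enclosed curvature = 30° + 90° + (-40°) + (-80°) = 0°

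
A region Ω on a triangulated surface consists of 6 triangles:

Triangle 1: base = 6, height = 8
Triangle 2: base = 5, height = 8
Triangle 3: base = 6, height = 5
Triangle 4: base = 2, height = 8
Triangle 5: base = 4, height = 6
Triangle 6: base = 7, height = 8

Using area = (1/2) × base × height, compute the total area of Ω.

(1/2)×6×8 + (1/2)×5×8 + (1/2)×6×5 + (1/2)×2×8 + (1/2)×4×6 + (1/2)×7×8 = 107.0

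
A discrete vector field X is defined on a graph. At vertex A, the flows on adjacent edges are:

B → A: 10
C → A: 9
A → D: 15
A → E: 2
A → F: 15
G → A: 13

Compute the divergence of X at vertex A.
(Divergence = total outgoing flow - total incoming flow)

Divergence = sum of outgoing flows = (-10) + (-9) + 15 + 2 + 15 + (-13) = 0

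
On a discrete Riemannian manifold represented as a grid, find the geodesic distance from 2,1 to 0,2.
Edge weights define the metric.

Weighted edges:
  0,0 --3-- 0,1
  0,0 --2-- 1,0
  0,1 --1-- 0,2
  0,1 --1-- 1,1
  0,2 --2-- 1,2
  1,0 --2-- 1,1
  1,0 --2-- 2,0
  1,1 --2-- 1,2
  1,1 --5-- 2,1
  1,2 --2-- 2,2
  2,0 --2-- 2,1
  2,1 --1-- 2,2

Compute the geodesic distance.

Shortest path: 2,1 → 2,2 → 1,2 → 0,2, total weight = 5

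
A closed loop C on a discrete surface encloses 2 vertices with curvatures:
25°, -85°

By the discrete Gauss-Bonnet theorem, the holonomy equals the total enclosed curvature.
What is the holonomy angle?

Holonomy = total enclosed curvature = 25° + (-85°) = -60°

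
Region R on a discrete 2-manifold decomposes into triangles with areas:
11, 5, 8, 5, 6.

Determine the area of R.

11 + 5 + 8 + 5 + 6 = 35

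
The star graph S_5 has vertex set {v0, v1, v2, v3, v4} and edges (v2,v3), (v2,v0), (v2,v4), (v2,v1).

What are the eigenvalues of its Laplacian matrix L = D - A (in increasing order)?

The star S_5 is the complete bipartite graph K_{1,4} (one hub of degree 4, 4 leaves of degree 1). The Laplacian spectrum of K_{p,q} is 0, p (multiplicity q−1), q (multiplicity p−1), p+q. With p = 1, q = 4: 0 once, 1 with multiplicity 3, and 5 once. (Check: trace L = sum of degrees = 8 = 3·1 + 5.)
Laplacian eigenvalues (increasing order): [0.0, 1.0, 1.0, 1.0, 5.0]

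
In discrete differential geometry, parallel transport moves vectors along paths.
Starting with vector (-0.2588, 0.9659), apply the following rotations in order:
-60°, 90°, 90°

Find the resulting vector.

Total rotation: (-60°) + 90° + 90° = 120°. Final vector: (-0.7071, -0.7071)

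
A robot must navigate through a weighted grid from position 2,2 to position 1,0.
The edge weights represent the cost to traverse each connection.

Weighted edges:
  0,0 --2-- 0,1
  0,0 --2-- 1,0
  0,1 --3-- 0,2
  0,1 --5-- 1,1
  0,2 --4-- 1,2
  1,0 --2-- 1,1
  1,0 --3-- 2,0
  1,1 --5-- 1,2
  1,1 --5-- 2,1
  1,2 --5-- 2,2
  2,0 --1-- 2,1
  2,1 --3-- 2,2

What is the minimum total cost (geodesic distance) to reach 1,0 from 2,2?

Shortest path: 2,2 → 2,1 → 2,0 → 1,0, total weight = 7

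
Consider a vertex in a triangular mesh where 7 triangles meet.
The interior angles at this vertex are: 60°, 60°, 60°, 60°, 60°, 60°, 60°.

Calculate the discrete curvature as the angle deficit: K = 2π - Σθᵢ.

Sum of angles = 420°. K = 360° - 420° = -60° = -π/3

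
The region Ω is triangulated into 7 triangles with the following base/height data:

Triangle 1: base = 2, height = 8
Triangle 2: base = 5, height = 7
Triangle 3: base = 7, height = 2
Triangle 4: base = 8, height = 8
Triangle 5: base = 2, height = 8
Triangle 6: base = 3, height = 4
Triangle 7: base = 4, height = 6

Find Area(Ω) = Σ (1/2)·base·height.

(1/2)×2×8 + (1/2)×5×7 + (1/2)×7×2 + (1/2)×8×8 + (1/2)×2×8 + (1/2)×3×4 + (1/2)×4×6 = 90.5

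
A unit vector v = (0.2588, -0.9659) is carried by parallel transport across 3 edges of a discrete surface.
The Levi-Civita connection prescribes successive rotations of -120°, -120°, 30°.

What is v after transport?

Total rotation: (-120°) + (-120°) + 30° = -210° ≡ 150° (mod 360°). Final vector: (0.2588, 0.9659)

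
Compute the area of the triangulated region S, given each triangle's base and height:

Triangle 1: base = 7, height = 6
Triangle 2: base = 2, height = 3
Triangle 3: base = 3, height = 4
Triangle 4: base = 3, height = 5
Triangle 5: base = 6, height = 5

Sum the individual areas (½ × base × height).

(1/2)×7×6 + (1/2)×2×3 + (1/2)×3×4 + (1/2)×3×5 + (1/2)×6×5 = 52.5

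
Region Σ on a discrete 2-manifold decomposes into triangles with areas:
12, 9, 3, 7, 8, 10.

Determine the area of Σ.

12 + 9 + 3 + 7 + 8 + 10 = 49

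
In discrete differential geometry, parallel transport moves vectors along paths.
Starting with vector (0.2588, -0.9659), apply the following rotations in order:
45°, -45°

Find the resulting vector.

Total rotation: 45° + (-45°) = 0°. Final vector: (0.2588, -0.9659)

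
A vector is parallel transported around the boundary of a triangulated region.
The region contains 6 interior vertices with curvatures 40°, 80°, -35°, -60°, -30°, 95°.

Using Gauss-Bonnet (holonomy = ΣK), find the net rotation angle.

Holonomy = total enclosed curvature = 40° + 80° + (-35°) + (-60°) + (-30°) + 95° = 90°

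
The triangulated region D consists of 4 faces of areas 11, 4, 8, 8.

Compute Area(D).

11 + 4 + 8 + 8 = 31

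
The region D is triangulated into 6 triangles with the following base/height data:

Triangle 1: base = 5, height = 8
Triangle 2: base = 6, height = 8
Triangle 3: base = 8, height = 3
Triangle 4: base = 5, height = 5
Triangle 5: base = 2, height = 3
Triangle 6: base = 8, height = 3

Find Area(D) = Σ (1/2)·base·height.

(1/2)×5×8 + (1/2)×6×8 + (1/2)×8×3 + (1/2)×5×5 + (1/2)×2×3 + (1/2)×8×3 = 83.5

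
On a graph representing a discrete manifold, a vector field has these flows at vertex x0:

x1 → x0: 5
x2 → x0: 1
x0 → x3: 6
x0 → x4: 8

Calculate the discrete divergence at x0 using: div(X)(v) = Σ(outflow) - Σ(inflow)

Divergence = sum of outgoing flows = (-5) + (-1) + 6 + 8 = 8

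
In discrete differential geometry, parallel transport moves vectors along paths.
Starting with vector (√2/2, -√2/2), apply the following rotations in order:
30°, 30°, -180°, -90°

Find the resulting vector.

Total rotation: 30° + 30° + (-180°) + (-90°) = -210° ≡ 150° (mod 360°). Final vector: (-0.2588, 0.9659)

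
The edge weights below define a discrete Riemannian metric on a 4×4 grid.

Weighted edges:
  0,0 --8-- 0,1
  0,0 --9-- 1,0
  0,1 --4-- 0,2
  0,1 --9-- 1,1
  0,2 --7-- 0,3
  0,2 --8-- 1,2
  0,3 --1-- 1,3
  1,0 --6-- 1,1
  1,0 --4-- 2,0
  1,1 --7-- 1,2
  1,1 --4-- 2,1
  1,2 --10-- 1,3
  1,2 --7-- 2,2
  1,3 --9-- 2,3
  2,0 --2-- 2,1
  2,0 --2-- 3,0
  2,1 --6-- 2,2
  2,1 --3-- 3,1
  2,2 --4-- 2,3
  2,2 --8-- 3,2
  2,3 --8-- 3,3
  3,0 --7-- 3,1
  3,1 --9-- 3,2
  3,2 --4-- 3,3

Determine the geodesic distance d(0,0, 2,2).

Shortest path: 0,0 → 1,0 → 2,0 → 2,1 → 2,2, total weight = 21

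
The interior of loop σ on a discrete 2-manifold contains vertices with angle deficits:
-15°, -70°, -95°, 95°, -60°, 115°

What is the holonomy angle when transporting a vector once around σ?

Holonomy = total enclosed curvature = (-15°) + (-70°) + (-95°) + 95° + (-60°) + 115° = -30°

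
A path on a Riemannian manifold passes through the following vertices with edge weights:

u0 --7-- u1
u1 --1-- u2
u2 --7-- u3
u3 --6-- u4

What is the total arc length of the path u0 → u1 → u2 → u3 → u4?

Arc length = 7 + 1 + 7 + 6 = 21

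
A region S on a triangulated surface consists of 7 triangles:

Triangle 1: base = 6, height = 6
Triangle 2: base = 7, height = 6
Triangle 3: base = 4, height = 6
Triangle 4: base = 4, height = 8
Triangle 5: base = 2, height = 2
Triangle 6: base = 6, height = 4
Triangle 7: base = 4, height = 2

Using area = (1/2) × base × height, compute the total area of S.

(1/2)×6×6 + (1/2)×7×6 + (1/2)×4×6 + (1/2)×4×8 + (1/2)×2×2 + (1/2)×6×4 + (1/2)×4×2 = 85.0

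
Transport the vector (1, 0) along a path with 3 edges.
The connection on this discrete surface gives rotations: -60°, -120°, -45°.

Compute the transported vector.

Total rotation: (-60°) + (-120°) + (-45°) = -225° ≡ 135° (mod 360°). Final vector: (-0.7071, 0.7071)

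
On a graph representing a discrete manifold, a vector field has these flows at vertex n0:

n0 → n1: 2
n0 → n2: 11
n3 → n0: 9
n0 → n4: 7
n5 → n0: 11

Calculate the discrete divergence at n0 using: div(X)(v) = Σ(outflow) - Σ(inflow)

Divergence = sum of outgoing flows = 2 + 11 + (-9) + 7 + (-11) = 0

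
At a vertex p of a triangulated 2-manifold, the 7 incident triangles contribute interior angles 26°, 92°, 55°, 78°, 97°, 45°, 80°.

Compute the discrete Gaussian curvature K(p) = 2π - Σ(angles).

Sum of angles = 473°. K = 360° - 473° = -113° = -113π/180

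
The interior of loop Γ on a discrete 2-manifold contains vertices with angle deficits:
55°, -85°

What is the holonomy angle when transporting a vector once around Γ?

Holonomy = total enclosed curvature = 55° + (-85°) = -30°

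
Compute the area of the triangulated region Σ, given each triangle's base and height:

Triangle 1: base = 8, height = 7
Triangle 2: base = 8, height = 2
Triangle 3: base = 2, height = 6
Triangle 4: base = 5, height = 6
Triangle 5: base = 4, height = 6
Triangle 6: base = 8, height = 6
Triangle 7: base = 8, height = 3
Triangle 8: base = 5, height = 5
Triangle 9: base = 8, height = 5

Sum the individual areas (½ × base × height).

(1/2)×8×7 + (1/2)×8×2 + (1/2)×2×6 + (1/2)×5×6 + (1/2)×4×6 + (1/2)×8×6 + (1/2)×8×3 + (1/2)×5×5 + (1/2)×8×5 = 137.5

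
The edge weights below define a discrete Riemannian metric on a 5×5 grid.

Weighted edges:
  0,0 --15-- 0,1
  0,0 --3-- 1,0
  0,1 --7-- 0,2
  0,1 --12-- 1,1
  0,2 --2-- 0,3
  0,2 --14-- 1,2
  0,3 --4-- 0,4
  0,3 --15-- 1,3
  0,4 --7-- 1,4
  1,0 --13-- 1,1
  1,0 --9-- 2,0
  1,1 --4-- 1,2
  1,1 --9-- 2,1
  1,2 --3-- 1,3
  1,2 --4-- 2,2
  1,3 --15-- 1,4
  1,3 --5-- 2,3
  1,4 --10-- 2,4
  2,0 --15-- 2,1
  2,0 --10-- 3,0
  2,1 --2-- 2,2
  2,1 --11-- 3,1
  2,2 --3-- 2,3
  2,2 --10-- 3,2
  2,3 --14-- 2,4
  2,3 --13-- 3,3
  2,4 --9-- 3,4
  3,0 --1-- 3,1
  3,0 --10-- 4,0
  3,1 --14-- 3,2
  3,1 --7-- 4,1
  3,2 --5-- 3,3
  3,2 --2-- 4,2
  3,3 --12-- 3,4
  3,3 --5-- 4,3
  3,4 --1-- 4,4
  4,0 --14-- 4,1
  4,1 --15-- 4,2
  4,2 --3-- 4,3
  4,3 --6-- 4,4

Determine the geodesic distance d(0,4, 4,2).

Shortest path: 0,4 → 1,4 → 2,4 → 3,4 → 4,4 → 4,3 → 4,2, total weight = 36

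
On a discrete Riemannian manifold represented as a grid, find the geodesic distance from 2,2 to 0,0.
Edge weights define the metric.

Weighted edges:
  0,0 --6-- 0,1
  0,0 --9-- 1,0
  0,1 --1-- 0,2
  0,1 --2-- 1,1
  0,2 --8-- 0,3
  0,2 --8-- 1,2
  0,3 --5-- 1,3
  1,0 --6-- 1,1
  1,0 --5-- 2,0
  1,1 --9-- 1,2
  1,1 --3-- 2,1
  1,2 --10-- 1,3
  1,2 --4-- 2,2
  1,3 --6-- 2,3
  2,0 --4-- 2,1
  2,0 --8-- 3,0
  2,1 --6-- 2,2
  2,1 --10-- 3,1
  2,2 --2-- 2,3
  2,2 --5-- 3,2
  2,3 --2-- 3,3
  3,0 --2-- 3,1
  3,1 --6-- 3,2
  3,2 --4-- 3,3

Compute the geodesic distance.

Shortest path: 2,2 → 2,1 → 1,1 → 0,1 → 0,0, total weight = 17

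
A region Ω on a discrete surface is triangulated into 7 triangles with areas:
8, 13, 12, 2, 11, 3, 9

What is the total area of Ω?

8 + 13 + 12 + 2 + 11 + 3 + 9 = 58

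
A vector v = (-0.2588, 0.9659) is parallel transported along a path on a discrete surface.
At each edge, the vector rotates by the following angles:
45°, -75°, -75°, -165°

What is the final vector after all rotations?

Total rotation: 45° + (-75°) + (-75°) + (-165°) = -270° ≡ 90° (mod 360°). Final vector: (-0.9659, -0.2588)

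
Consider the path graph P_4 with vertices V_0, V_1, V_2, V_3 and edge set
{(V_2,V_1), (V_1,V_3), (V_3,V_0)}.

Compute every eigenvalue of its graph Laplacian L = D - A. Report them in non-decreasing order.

The path graph P_n has Laplacian eigenvalues λ_k = 2 − 2cos(kπ/n), k = 0, 1, …, n−1. Here n = 4:
k=0: 2 − 2cos(0) = 0.0; k=1: 2 − 2cos(π/4) = 0.5858; k=2: 2 − 2cos(π/2) = 2.0; k=3: 2 − 2cos(3π/4) = 3.4142.
Laplacian eigenvalues (increasing order): [0.0, 0.5858, 2.0, 3.4142]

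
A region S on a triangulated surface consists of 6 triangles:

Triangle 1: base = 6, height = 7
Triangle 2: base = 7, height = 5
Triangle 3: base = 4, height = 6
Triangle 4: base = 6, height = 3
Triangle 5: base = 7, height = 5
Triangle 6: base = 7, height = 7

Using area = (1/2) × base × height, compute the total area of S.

(1/2)×6×7 + (1/2)×7×5 + (1/2)×4×6 + (1/2)×6×3 + (1/2)×7×5 + (1/2)×7×7 = 101.5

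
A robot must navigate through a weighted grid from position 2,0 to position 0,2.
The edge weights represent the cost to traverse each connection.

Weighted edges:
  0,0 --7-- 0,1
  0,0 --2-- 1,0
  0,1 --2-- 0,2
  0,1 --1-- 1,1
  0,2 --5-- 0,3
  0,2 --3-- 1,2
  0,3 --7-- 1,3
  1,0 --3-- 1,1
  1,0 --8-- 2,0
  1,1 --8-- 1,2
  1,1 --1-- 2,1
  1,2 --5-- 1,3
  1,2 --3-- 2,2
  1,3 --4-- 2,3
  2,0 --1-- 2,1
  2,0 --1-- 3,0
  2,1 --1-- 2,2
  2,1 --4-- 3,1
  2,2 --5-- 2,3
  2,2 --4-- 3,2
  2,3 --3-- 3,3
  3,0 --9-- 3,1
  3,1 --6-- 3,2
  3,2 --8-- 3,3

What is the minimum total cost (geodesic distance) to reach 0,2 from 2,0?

Shortest path: 2,0 → 2,1 → 1,1 → 0,1 → 0,2, total weight = 5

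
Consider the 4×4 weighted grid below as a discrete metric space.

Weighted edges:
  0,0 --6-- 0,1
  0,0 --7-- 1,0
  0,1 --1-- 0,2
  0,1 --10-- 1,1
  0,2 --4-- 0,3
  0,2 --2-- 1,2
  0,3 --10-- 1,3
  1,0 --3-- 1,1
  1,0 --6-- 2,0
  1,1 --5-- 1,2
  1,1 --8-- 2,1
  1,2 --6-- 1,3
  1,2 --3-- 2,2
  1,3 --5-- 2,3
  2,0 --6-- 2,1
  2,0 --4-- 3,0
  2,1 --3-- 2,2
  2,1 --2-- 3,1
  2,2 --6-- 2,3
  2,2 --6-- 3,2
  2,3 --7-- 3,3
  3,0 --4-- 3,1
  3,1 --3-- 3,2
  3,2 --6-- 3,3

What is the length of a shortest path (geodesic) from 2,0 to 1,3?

Shortest path: 2,0 → 2,1 → 2,2 → 1,2 → 1,3, total weight = 18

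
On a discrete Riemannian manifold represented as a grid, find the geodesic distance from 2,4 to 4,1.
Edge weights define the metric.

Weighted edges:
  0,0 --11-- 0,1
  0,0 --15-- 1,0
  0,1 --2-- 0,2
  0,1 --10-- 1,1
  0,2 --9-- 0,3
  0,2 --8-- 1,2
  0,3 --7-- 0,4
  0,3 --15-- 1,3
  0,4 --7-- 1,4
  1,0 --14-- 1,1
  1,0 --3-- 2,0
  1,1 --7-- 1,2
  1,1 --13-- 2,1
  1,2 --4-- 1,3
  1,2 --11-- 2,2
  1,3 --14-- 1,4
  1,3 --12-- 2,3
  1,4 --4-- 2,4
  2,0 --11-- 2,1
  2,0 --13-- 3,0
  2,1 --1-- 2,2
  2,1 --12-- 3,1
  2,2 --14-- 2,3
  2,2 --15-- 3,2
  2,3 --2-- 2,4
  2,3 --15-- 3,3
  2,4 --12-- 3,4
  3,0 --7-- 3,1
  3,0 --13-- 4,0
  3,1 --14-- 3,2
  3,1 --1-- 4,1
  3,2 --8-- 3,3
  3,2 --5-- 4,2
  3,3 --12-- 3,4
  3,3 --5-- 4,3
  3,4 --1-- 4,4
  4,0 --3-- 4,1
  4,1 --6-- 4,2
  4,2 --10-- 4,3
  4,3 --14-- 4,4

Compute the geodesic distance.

Shortest path: 2,4 → 2,3 → 2,2 → 2,1 → 3,1 → 4,1, total weight = 30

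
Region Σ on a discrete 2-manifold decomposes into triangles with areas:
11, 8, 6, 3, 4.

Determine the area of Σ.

11 + 8 + 6 + 3 + 4 = 32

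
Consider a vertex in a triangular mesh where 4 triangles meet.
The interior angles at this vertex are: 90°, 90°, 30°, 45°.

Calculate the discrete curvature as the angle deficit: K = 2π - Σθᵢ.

Sum of angles = 255°. K = 360° - 255° = 105° = 7π/12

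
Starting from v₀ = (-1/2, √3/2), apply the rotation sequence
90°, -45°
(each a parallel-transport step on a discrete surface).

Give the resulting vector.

Total rotation: 90° + (-45°) = 45°. Final vector: (-0.9659, 0.2588)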